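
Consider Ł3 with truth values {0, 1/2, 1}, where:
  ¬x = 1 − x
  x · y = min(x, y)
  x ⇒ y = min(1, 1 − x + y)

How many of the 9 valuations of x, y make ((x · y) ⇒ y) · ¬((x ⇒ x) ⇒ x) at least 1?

3

x = 0, y = 0 ↦ 1  ≥
x = 0, y = 1/2 ↦ 1  ≥
x = 0, y = 1 ↦ 1  ≥
x = 1/2, y = 0 ↦ 1/2  <
x = 1/2, y = 1/2 ↦ 1/2  <
x = 1/2, y = 1 ↦ 1/2  <
x = 1, y = 0 ↦ 0  <
x = 1, y = 1/2 ↦ 0  <
x = 1, y = 1 ↦ 0  <
So 3 of the 9 assignments meet the threshold.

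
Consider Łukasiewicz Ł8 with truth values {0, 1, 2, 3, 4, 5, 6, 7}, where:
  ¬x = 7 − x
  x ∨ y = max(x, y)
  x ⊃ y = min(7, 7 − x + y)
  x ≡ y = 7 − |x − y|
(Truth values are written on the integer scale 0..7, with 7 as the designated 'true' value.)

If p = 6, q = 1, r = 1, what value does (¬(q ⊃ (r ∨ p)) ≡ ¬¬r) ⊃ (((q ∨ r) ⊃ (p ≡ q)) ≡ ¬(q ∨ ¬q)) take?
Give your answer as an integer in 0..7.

2

r ∨ p = 1 ∨ 6 = 6
q ⊃ (r ∨ p) = 1 ⊃ 6 = 7
¬(q ⊃ (r ∨ p)) = ¬7 = 0
¬r = ¬1 = 6
¬¬r = ¬6 = 1
¬(q ⊃ (r ∨ p)) ≡ ¬¬r = 0 ≡ 1 = 6
q ∨ r = 1 ∨ 1 = 1
p ≡ q = 6 ≡ 1 = 2
(q ∨ r) ⊃ (p ≡ q) = 1 ⊃ 2 = 7
¬q = ¬1 = 6
q ∨ ¬q = 1 ∨ 6 = 6
¬(q ∨ ¬q) = ¬6 = 1
((q ∨ r) ⊃ (p ≡ q)) ≡ ¬(q ∨ ¬q) = 7 ≡ 1 = 1
(¬(q ⊃ (r ∨ p)) ≡ ¬¬r) ⊃ (((q ∨ r) ⊃ (p ≡ q)) ≡ ¬(q ∨ ¬q)) = 6 ⊃ 1 = 2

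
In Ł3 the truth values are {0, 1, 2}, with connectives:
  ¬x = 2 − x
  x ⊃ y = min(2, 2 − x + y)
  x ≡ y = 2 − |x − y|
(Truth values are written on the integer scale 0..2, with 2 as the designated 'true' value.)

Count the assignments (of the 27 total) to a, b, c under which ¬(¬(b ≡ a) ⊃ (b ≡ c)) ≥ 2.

2

value 2: 2 assignments (counts)
value 1: 4 assignments
value 0: 21 assignments
So 2 of the 27 assignments meet the threshold.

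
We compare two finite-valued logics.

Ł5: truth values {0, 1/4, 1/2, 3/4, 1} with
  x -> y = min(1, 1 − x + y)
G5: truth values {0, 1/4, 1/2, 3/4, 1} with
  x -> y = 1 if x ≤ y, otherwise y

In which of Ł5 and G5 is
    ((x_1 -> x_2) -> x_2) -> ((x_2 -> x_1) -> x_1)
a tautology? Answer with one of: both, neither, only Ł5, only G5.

In Ł5: every assignment gives 1 — tautology.
In G5: at x_1 = 1/4, x_2 = 0 the value is 1/4 — not a tautology.

only Ł5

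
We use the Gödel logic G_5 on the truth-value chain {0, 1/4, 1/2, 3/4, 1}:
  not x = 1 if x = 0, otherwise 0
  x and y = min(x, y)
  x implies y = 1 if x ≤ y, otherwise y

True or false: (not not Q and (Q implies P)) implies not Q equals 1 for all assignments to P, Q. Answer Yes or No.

No

Counterexample: take P = 1/4, Q = 1/4.
not Q = not 1/4 = 0
not not Q = not 0 = 1
Q implies P = 1/4 implies 1/4 = 1
not not Q and (Q implies P) = 1 and 1 = 1
not Q = not 1/4 = 0
(not not Q and (Q implies P)) implies not Q = 1 implies 0 = 0
This gives 0 ≠ 1.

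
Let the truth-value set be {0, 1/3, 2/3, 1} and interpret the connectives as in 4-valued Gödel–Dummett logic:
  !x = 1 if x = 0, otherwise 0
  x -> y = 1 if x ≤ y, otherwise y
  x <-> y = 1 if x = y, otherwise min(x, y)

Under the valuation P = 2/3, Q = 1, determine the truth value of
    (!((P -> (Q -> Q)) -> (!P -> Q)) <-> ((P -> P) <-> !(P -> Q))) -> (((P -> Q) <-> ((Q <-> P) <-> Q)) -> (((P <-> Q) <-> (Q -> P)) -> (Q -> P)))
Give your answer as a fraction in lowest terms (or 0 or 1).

Q -> Q = 1 -> 1 = 1
P -> (Q -> Q) = 2/3 -> 1 = 1
!P = !2/3 = 0
!P -> Q = 0 -> 1 = 1
(P -> (Q -> Q)) -> (!P -> Q) = 1 -> 1 = 1
!((P -> (Q -> Q)) -> (!P -> Q)) = !1 = 0
P -> P = 2/3 -> 2/3 = 1
P -> Q = 2/3 -> 1 = 1
!(P -> Q) = !1 = 0
(P -> P) <-> !(P -> Q) = 1 <-> 0 = 0
!((P -> (Q -> Q)) -> (!P -> Q)) <-> ((P -> P) <-> !(P -> Q)) = 0 <-> 0 = 1
P -> Q = 2/3 -> 1 = 1
Q <-> P = 1 <-> 2/3 = 2/3
(Q <-> P) <-> Q = 2/3 <-> 1 = 2/3
(P -> Q) <-> ((Q <-> P) <-> Q) = 1 <-> 2/3 = 2/3
P <-> Q = 2/3 <-> 1 = 2/3
Q -> P = 1 -> 2/3 = 2/3
(P <-> Q) <-> (Q -> P) = 2/3 <-> 2/3 = 1
Q -> P = 1 -> 2/3 = 2/3
((P <-> Q) <-> (Q -> P)) -> (Q -> P) = 1 -> 2/3 = 2/3
((P -> Q) <-> ((Q <-> P) <-> Q)) -> (((P <-> Q) <-> (Q -> P)) -> (Q -> P)) = 2/3 -> 2/3 = 1
(!((P -> (Q -> Q)) -> (!P -> Q)) <-> ((P -> P) <-> !(P -> Q))) -> (((P -> Q) <-> ((Q <-> P) <-> Q)) -> (((P <-> Q) <-> (Q -> P)) -> (Q -> P))) = 1 -> 1 = 1

1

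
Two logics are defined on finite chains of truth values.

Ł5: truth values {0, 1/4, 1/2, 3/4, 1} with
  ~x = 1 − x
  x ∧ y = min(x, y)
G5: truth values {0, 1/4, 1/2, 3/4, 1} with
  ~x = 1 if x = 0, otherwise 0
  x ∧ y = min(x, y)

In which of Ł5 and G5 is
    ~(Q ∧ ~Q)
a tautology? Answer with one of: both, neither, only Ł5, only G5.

only G5

In Ł5: at Q = 1/4 the value is 3/4 — not a tautology.
In G5: every assignment gives 1 — tautology.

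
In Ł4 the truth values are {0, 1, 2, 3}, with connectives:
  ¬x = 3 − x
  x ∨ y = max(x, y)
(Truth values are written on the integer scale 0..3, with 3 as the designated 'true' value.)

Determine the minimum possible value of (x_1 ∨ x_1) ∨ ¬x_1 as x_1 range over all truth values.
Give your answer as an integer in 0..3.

Take x_1 = 1:
x_1 ∨ x_1 = 1 ∨ 1 = 1
¬x_1 = ¬1 = 2
(x_1 ∨ x_1) ∨ ¬x_1 = 1 ∨ 2 = 2
No assignment yields a value below 2, so this is the minimum.

2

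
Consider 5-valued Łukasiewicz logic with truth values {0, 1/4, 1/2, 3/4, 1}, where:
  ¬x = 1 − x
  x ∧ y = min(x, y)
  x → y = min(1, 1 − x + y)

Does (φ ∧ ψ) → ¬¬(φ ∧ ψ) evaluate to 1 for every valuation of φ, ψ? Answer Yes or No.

Yes

At φ = 1/4, ψ = 1/2, for instance:
φ ∧ ψ = 1/4 ∧ 1/2 = 1/4
¬(φ ∧ ψ) = ¬1/4 = 3/4
¬¬(φ ∧ ψ) = ¬3/4 = 1/4
(φ ∧ ψ) → ¬¬(φ ∧ ψ) = 1/4 → 1/4 = 1
and checking the remaining 24 assignments likewise gives ≥ 1 in every case.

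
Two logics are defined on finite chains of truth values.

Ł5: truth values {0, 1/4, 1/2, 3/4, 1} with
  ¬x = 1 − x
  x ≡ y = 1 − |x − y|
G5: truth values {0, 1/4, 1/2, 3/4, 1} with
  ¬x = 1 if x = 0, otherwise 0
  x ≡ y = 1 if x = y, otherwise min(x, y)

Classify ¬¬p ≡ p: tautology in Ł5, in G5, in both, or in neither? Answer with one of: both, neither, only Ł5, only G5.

In Ł5: every assignment gives 1 — tautology.
In G5: at p = 1/4 the value is 1/4 — not a tautology.

only Ł5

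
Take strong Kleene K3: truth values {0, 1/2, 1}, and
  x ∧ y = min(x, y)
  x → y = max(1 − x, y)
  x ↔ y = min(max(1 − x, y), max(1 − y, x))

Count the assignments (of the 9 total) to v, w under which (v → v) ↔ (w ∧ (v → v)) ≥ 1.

2

v = 0, w = 0 ↦ 0  <
v = 0, w = 1/2 ↦ 1/2  <
v = 0, w = 1 ↦ 1  ≥
v = 1/2, w = 0 ↦ 1/2  <
v = 1/2, w = 1/2 ↦ 1/2  <
v = 1/2, w = 1 ↦ 1/2  <
v = 1, w = 0 ↦ 0  <
v = 1, w = 1/2 ↦ 1/2  <
v = 1, w = 1 ↦ 1  ≥
So 2 of the 9 assignments meet the threshold.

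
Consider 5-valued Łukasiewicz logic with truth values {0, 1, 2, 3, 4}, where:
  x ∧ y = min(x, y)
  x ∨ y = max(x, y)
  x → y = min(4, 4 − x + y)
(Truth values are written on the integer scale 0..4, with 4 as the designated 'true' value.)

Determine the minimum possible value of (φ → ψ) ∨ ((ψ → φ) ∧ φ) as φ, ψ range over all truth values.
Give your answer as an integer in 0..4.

2

Take φ = 2, ψ = 0:
φ → ψ = 2 → 0 = 2
ψ → φ = 0 → 2 = 4
(ψ → φ) ∧ φ = 4 ∧ 2 = 2
(φ → ψ) ∨ ((ψ → φ) ∧ φ) = 2 ∨ 2 = 2
No assignment yields a value below 2, so this is the minimum.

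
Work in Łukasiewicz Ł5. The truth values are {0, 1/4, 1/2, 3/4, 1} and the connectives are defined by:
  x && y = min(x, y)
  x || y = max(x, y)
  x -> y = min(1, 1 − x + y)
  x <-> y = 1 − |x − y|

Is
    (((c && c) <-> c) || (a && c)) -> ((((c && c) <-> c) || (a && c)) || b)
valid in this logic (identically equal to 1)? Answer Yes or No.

Yes

At a = 1/4, b = 1/2, c = 1/2, for instance:
c && c = 1/2 && 1/2 = 1/2
(c && c) <-> c = 1/2 <-> 1/2 = 1
a && c = 1/4 && 1/2 = 1/4
((c && c) <-> c) || (a && c) = 1 || 1/4 = 1
(((c && c) <-> c) || (a && c)) || b = 1 || 1/2 = 1
(((c && c) <-> c) || (a && c)) -> ((((c && c) <-> c) || (a && c)) || b) = 1 -> 1 = 1
and checking the remaining 124 assignments likewise gives ≥ 1 in every case.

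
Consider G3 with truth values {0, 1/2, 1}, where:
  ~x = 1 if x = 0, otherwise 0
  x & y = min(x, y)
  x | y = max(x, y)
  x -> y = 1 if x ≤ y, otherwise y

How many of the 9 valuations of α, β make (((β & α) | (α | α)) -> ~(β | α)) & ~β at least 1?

1

α = 0, β = 0 ↦ 1  ≥
α = 0, β = 1/2 ↦ 0  <
α = 0, β = 1 ↦ 0  <
α = 1/2, β = 0 ↦ 0  <
α = 1/2, β = 1/2 ↦ 0  <
α = 1/2, β = 1 ↦ 0  <
α = 1, β = 0 ↦ 0  <
α = 1, β = 1/2 ↦ 0  <
α = 1, β = 1 ↦ 0  <
So 1 of the 9 assignments meets the threshold.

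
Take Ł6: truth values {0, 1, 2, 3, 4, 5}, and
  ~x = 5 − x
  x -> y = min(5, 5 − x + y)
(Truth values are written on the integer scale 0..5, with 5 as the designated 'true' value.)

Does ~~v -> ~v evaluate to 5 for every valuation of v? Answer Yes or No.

No

Counterexample: take v = 3.
~v = ~3 = 2
~~v = ~2 = 3
~~v -> ~v = 3 -> 2 = 4
This gives 4 ≠ 5.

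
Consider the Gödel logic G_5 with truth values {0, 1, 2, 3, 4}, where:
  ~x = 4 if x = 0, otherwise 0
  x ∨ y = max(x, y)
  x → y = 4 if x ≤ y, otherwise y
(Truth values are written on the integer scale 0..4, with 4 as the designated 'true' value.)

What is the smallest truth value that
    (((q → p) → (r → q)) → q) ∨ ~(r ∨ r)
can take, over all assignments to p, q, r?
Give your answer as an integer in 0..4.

1

Take p = 0, q = 1, r = 1:
q → p = 1 → 0 = 0
r → q = 1 → 1 = 4
(q → p) → (r → q) = 0 → 4 = 4
((q → p) → (r → q)) → q = 4 → 1 = 1
r ∨ r = 1 ∨ 1 = 1
~(r ∨ r) = ~1 = 0
(((q → p) → (r → q)) → q) ∨ ~(r ∨ r) = 1 ∨ 0 = 1
No assignment yields a value below 1, so this is the minimum.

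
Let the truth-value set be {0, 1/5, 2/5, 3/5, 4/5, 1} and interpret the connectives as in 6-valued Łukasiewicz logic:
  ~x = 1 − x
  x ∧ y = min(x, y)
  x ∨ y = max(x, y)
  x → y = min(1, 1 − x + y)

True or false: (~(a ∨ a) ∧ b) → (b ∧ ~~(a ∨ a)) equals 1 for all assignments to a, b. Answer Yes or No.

No

Counterexample: take a = 0, b = 1/5.
a ∨ a = 0 ∨ 0 = 0
~(a ∨ a) = ~0 = 1
~(a ∨ a) ∧ b = 1 ∧ 1/5 = 1/5
a ∨ a = 0 ∨ 0 = 0
~(a ∨ a) = ~0 = 1
~~(a ∨ a) = ~1 = 0
b ∧ ~~(a ∨ a) = 1/5 ∧ 0 = 0
(~(a ∨ a) ∧ b) → (b ∧ ~~(a ∨ a)) = 1/5 → 0 = 4/5
This gives 4/5 ≠ 1.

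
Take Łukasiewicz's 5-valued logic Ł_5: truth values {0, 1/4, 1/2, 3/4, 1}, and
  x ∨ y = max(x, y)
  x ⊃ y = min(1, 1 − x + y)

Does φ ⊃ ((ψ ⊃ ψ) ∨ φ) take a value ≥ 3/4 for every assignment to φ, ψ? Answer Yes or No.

Yes

At φ = 1, ψ = 3/4, for instance:
ψ ⊃ ψ = 3/4 ⊃ 3/4 = 1
(ψ ⊃ ψ) ∨ φ = 1 ∨ 1 = 1
φ ⊃ ((ψ ⊃ ψ) ∨ φ) = 1 ⊃ 1 = 1
and checking the remaining 24 assignments likewise gives ≥ 3/4 in every case.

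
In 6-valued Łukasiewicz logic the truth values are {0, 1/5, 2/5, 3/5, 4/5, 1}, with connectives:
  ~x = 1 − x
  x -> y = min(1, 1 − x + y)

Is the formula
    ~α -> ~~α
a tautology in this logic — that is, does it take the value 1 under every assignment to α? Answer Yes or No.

Counterexample: take α = 0.
~α = ~0 = 1
~~α = ~1 = 0
~α -> ~~α = 1 -> 0 = 0
This gives 0 ≠ 1.

No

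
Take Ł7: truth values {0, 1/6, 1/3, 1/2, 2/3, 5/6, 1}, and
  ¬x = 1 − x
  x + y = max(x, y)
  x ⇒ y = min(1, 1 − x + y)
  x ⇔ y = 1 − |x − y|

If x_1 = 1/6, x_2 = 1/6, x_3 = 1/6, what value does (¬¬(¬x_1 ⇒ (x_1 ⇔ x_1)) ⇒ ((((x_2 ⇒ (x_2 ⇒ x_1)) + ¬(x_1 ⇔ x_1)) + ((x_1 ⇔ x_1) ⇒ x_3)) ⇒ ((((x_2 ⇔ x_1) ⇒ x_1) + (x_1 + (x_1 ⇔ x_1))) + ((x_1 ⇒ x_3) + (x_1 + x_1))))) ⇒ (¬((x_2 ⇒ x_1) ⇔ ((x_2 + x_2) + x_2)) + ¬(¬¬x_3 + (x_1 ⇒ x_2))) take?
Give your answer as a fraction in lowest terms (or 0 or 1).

¬x_1 = ¬1/6 = 5/6
x_1 ⇔ x_1 = 1/6 ⇔ 1/6 = 1
¬x_1 ⇒ (x_1 ⇔ x_1) = 5/6 ⇒ 1 = 1
¬(¬x_1 ⇒ (x_1 ⇔ x_1)) = ¬1 = 0
¬¬(¬x_1 ⇒ (x_1 ⇔ x_1)) = ¬0 = 1
x_2 ⇒ x_1 = 1/6 ⇒ 1/6 = 1
x_2 ⇒ (x_2 ⇒ x_1) = 1/6 ⇒ 1 = 1
x_1 ⇔ x_1 = 1/6 ⇔ 1/6 = 1
¬(x_1 ⇔ x_1) = ¬1 = 0
(x_2 ⇒ (x_2 ⇒ x_1)) + ¬(x_1 ⇔ x_1) = 1 + 0 = 1
x_1 ⇔ x_1 = 1/6 ⇔ 1/6 = 1
(x_1 ⇔ x_1) ⇒ x_3 = 1 ⇒ 1/6 = 1/6
((x_2 ⇒ (x_2 ⇒ x_1)) + ¬(x_1 ⇔ x_1)) + ((x_1 ⇔ x_1) ⇒ x_3) = 1 + 1/6 = 1
x_2 ⇔ x_1 = 1/6 ⇔ 1/6 = 1
(x_2 ⇔ x_1) ⇒ x_1 = 1 ⇒ 1/6 = 1/6
x_1 ⇔ x_1 = 1/6 ⇔ 1/6 = 1
x_1 + (x_1 ⇔ x_1) = 1/6 + 1 = 1
((x_2 ⇔ x_1) ⇒ x_1) + (x_1 + (x_1 ⇔ x_1)) = 1/6 + 1 = 1
x_1 ⇒ x_3 = 1/6 ⇒ 1/6 = 1
x_1 + x_1 = 1/6 + 1/6 = 1/6
(x_1 ⇒ x_3) + (x_1 + x_1) = 1 + 1/6 = 1
(((x_2 ⇔ x_1) ⇒ x_1) + (x_1 + (x_1 ⇔ x_1))) + ((x_1 ⇒ x_3) + (x_1 + x_1)) = 1 + 1 = 1
(((x_2 ⇒ (x_2 ⇒ x_1)) + ¬(x_1 ⇔ x_1)) + ((x_1 ⇔ x_1) ⇒ x_3)) ⇒ ((((x_2 ⇔ x_1) ⇒ x_1) + (x_1 + (x_1 ⇔ x_1))) + ((x_1 ⇒ x_3) + (x_1 + x_1))) = 1 ⇒ 1 = 1
¬¬(¬x_1 ⇒ (x_1 ⇔ x_1)) ⇒ ((((x_2 ⇒ (x_2 ⇒ x_1)) + ¬(x_1 ⇔ x_1)) + ((x_1 ⇔ x_1) ⇒ x_3)) ⇒ ((((x_2 ⇔ x_1) ⇒ x_1) + (x_1 + (x_1 ⇔ x_1))) + ((x_1 ⇒ x_3) + (x_1 + x_1)))) = 1 ⇒ 1 = 1
x_2 ⇒ x_1 = 1/6 ⇒ 1/6 = 1
x_2 + x_2 = 1/6 + 1/6 = 1/6
(x_2 + x_2) + x_2 = 1/6 + 1/6 = 1/6
(x_2 ⇒ x_1) ⇔ ((x_2 + x_2) + x_2) = 1 ⇔ 1/6 = 1/6
¬((x_2 ⇒ x_1) ⇔ ((x_2 + x_2) + x_2)) = ¬1/6 = 5/6
¬x_3 = ¬1/6 = 5/6
¬¬x_3 = ¬5/6 = 1/6
x_1 ⇒ x_2 = 1/6 ⇒ 1/6 = 1
¬¬x_3 + (x_1 ⇒ x_2) = 1/6 + 1 = 1
¬(¬¬x_3 + (x_1 ⇒ x_2)) = ¬1 = 0
¬((x_2 ⇒ x_1) ⇔ ((x_2 + x_2) + x_2)) + ¬(¬¬x_3 + (x_1 ⇒ x_2)) = 5/6 + 0 = 5/6
(¬¬(¬x_1 ⇒ (x_1 ⇔ x_1)) ⇒ ((((x_2 ⇒ (x_2 ⇒ x_1)) + ¬(x_1 ⇔ x_1)) + ((x_1 ⇔ x_1) ⇒ x_3)) ⇒ ((((x_2 ⇔ x_1) ⇒ x_1) + (x_1 + (x_1 ⇔ x_1))) + ((x_1 ⇒ x_3) + (x_1 + x_1))))) ⇒ (¬((x_2 ⇒ x_1) ⇔ ((x_2 + x_2) + x_2)) + ¬(¬¬x_3 + (x_1 ⇒ x_2))) = 1 ⇒ 5/6 = 5/6

5/6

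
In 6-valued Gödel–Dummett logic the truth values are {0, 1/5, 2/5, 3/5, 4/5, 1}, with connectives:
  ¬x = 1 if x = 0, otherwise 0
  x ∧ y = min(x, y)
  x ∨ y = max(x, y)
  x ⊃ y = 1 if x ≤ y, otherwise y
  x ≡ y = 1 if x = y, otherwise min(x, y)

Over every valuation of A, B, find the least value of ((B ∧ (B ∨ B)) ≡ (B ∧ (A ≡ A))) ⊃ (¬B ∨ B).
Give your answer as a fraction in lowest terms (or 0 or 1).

Take A = 0, B = 1/5:
B ∨ B = 1/5 ∨ 1/5 = 1/5
B ∧ (B ∨ B) = 1/5 ∧ 1/5 = 1/5
A ≡ A = 0 ≡ 0 = 1
B ∧ (A ≡ A) = 1/5 ∧ 1 = 1/5
(B ∧ (B ∨ B)) ≡ (B ∧ (A ≡ A)) = 1/5 ≡ 1/5 = 1
¬B = ¬1/5 = 0
¬B ∨ B = 0 ∨ 1/5 = 1/5
((B ∧ (B ∨ B)) ≡ (B ∧ (A ≡ A))) ⊃ (¬B ∨ B) = 1 ⊃ 1/5 = 1/5
No assignment yields a value below 1/5, so this is the minimum.

1/5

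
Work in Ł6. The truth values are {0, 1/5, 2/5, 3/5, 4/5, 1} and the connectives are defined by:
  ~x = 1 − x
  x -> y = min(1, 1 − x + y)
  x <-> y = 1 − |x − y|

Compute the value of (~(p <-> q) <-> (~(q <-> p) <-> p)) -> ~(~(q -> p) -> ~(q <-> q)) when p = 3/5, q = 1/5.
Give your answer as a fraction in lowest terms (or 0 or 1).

p <-> q = 3/5 <-> 1/5 = 3/5
~(p <-> q) = ~3/5 = 2/5
q <-> p = 1/5 <-> 3/5 = 3/5
~(q <-> p) = ~3/5 = 2/5
~(q <-> p) <-> p = 2/5 <-> 3/5 = 4/5
~(p <-> q) <-> (~(q <-> p) <-> p) = 2/5 <-> 4/5 = 3/5
q -> p = 1/5 -> 3/5 = 1
~(q -> p) = ~1 = 0
q <-> q = 1/5 <-> 1/5 = 1
~(q <-> q) = ~1 = 0
~(q -> p) -> ~(q <-> q) = 0 -> 0 = 1
~(~(q -> p) -> ~(q <-> q)) = ~1 = 0
(~(p <-> q) <-> (~(q <-> p) <-> p)) -> ~(~(q -> p) -> ~(q <-> q)) = 3/5 -> 0 = 2/5

2/5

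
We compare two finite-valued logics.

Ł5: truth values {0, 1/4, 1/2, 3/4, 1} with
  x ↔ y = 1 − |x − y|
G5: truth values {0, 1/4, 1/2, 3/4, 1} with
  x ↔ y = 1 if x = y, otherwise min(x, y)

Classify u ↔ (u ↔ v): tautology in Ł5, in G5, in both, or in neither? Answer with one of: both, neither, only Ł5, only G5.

neither

In Ł5: at u = 0, v = 0 the value is 0 — not a tautology.
In G5: at u = 0, v = 0 the value is 0 — not a tautology.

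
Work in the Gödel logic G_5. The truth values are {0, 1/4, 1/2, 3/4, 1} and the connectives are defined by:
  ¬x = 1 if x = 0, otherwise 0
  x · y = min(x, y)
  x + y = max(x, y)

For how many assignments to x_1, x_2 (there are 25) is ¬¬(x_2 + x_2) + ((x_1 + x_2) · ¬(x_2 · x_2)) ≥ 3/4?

value 1: 21 assignments (counts)
value 3/4: 1 assignment (counts)
value 1/2: 1 assignment
value 1/4: 1 assignment
value 0: 1 assignment
So 22 of the 25 assignments meet the threshold.

22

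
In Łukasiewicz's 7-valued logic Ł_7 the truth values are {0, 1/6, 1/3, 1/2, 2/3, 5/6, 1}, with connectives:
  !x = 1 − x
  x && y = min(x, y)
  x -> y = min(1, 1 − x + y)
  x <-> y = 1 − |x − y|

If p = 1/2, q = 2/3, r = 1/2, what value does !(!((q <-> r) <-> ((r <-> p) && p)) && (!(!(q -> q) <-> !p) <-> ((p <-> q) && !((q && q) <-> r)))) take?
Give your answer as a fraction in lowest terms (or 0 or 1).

q <-> r = 2/3 <-> 1/2 = 5/6
r <-> p = 1/2 <-> 1/2 = 1
(r <-> p) && p = 1 && 1/2 = 1/2
(q <-> r) <-> ((r <-> p) && p) = 5/6 <-> 1/2 = 2/3
!((q <-> r) <-> ((r <-> p) && p)) = !2/3 = 1/3
q -> q = 2/3 -> 2/3 = 1
!(q -> q) = !1 = 0
!p = !1/2 = 1/2
!(q -> q) <-> !p = 0 <-> 1/2 = 1/2
!(!(q -> q) <-> !p) = !1/2 = 1/2
p <-> q = 1/2 <-> 2/3 = 5/6
q && q = 2/3 && 2/3 = 2/3
(q && q) <-> r = 2/3 <-> 1/2 = 5/6
!((q && q) <-> r) = !5/6 = 1/6
(p <-> q) && !((q && q) <-> r) = 5/6 && 1/6 = 1/6
!(!(q -> q) <-> !p) <-> ((p <-> q) && !((q && q) <-> r)) = 1/2 <-> 1/6 = 2/3
!((q <-> r) <-> ((r <-> p) && p)) && (!(!(q -> q) <-> !p) <-> ((p <-> q) && !((q && q) <-> r))) = 1/3 && 2/3 = 1/3
!(!((q <-> r) <-> ((r <-> p) && p)) && (!(!(q -> q) <-> !p) <-> ((p <-> q) && !((q && q) <-> r)))) = !1/3 = 2/3

2/3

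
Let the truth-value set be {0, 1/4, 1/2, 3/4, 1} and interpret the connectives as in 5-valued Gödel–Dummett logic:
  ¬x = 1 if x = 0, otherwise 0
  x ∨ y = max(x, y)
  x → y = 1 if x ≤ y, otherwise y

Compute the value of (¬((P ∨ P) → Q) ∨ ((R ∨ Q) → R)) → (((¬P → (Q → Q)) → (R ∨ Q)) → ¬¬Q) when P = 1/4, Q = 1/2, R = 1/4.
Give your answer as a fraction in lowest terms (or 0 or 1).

1

P ∨ P = 1/4 ∨ 1/4 = 1/4
(P ∨ P) → Q = 1/4 → 1/2 = 1
¬((P ∨ P) → Q) = ¬1 = 0
R ∨ Q = 1/4 ∨ 1/2 = 1/2
(R ∨ Q) → R = 1/2 → 1/4 = 1/4
¬((P ∨ P) → Q) ∨ ((R ∨ Q) → R) = 0 ∨ 1/4 = 1/4
¬P = ¬1/4 = 0
Q → Q = 1/2 → 1/2 = 1
¬P → (Q → Q) = 0 → 1 = 1
R ∨ Q = 1/4 ∨ 1/2 = 1/2
(¬P → (Q → Q)) → (R ∨ Q) = 1 → 1/2 = 1/2
¬Q = ¬1/2 = 0
¬¬Q = ¬0 = 1
((¬P → (Q → Q)) → (R ∨ Q)) → ¬¬Q = 1/2 → 1 = 1
(¬((P ∨ P) → Q) ∨ ((R ∨ Q) → R)) → (((¬P → (Q → Q)) → (R ∨ Q)) → ¬¬Q) = 1/4 → 1 = 1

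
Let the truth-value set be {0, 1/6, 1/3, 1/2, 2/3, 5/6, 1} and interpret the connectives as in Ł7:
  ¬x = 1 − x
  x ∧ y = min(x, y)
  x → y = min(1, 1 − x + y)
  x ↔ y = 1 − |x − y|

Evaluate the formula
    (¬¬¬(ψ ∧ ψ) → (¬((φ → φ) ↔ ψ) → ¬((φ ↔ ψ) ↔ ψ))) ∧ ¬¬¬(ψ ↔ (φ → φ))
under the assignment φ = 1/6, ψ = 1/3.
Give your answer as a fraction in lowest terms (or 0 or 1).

ψ ∧ ψ = 1/3 ∧ 1/3 = 1/3
¬(ψ ∧ ψ) = ¬1/3 = 2/3
¬¬(ψ ∧ ψ) = ¬2/3 = 1/3
¬¬¬(ψ ∧ ψ) = ¬1/3 = 2/3
φ → φ = 1/6 → 1/6 = 1
(φ → φ) ↔ ψ = 1 ↔ 1/3 = 1/3
¬((φ → φ) ↔ ψ) = ¬1/3 = 2/3
φ ↔ ψ = 1/6 ↔ 1/3 = 5/6
(φ ↔ ψ) ↔ ψ = 5/6 ↔ 1/3 = 1/2
¬((φ ↔ ψ) ↔ ψ) = ¬1/2 = 1/2
¬((φ → φ) ↔ ψ) → ¬((φ ↔ ψ) ↔ ψ) = 2/3 → 1/2 = 5/6
¬¬¬(ψ ∧ ψ) → (¬((φ → φ) ↔ ψ) → ¬((φ ↔ ψ) ↔ ψ)) = 2/3 → 5/6 = 1
φ → φ = 1/6 → 1/6 = 1
ψ ↔ (φ → φ) = 1/3 ↔ 1 = 1/3
¬(ψ ↔ (φ → φ)) = ¬1/3 = 2/3
¬¬(ψ ↔ (φ → φ)) = ¬2/3 = 1/3
¬¬¬(ψ ↔ (φ → φ)) = ¬1/3 = 2/3
(¬¬¬(ψ ∧ ψ) → (¬((φ → φ) ↔ ψ) → ¬((φ ↔ ψ) ↔ ψ))) ∧ ¬¬¬(ψ ↔ (φ → φ)) = 1 ∧ 2/3 = 2/3

2/3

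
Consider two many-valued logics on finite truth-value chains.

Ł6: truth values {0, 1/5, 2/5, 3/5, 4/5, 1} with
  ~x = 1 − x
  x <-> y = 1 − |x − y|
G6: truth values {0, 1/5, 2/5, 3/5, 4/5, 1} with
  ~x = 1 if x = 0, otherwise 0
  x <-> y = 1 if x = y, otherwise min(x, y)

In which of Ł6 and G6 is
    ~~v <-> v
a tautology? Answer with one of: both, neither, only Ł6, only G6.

In Ł6: every assignment gives 1 — tautology.
In G6: at v = 1/5 the value is 1/5 — not a tautology.

only Ł6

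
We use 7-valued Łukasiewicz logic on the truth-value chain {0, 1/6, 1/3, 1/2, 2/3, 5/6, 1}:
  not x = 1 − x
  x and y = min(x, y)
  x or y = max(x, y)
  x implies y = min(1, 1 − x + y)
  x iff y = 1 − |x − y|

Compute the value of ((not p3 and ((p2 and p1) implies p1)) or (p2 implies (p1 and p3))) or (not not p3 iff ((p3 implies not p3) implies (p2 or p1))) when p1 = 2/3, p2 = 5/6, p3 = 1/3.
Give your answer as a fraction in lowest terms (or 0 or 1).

not p3 = not 1/3 = 2/3
p2 and p1 = 5/6 and 2/3 = 2/3
(p2 and p1) implies p1 = 2/3 implies 2/3 = 1
not p3 and ((p2 and p1) implies p1) = 2/3 and 1 = 2/3
p1 and p3 = 2/3 and 1/3 = 1/3
p2 implies (p1 and p3) = 5/6 implies 1/3 = 1/2
(not p3 and ((p2 and p1) implies p1)) or (p2 implies (p1 and p3)) = 2/3 or 1/2 = 2/3
not p3 = not 1/3 = 2/3
not not p3 = not 2/3 = 1/3
not p3 = not 1/3 = 2/3
p3 implies not p3 = 1/3 implies 2/3 = 1
p2 or p1 = 5/6 or 2/3 = 5/6
(p3 implies not p3) implies (p2 or p1) = 1 implies 5/6 = 5/6
not not p3 iff ((p3 implies not p3) implies (p2 or p1)) = 1/3 iff 5/6 = 1/2
((not p3 and ((p2 and p1) implies p1)) or (p2 implies (p1 and p3))) or (not not p3 iff ((p3 implies not p3) implies (p2 or p1))) = 2/3 or 1/2 = 2/3

2/3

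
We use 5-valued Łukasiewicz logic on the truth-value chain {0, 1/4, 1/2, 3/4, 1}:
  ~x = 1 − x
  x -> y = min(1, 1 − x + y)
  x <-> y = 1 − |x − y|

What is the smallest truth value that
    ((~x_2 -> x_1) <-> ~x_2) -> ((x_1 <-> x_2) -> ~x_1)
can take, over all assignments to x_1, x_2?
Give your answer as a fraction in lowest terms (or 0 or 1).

Take x_1 = 1/2, x_2 = 1/4:
~x_2 = ~1/4 = 3/4
~x_2 -> x_1 = 3/4 -> 1/2 = 3/4
~x_2 = ~1/4 = 3/4
(~x_2 -> x_1) <-> ~x_2 = 3/4 <-> 3/4 = 1
x_1 <-> x_2 = 1/2 <-> 1/4 = 3/4
~x_1 = ~1/2 = 1/2
(x_1 <-> x_2) -> ~x_1 = 3/4 -> 1/2 = 3/4
((~x_2 -> x_1) <-> ~x_2) -> ((x_1 <-> x_2) -> ~x_1) = 1 -> 3/4 = 3/4
No assignment yields a value below 3/4, so this is the minimum.

3/4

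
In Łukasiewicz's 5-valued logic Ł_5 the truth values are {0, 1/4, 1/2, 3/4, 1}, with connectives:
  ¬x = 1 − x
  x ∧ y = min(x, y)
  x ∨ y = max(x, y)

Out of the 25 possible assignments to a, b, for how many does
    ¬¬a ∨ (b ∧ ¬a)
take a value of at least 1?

value 1: 6 assignments (counts)
value 3/4: 8 assignments
value 1/2: 7 assignments
value 1/4: 3 assignments
value 0: 1 assignment
So 6 of the 25 assignments meet the threshold.

6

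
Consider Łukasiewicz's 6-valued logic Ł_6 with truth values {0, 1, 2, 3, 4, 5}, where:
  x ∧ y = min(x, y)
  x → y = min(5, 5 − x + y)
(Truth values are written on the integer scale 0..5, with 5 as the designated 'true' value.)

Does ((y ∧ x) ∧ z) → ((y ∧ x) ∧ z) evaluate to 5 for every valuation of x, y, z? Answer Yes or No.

Yes

At x = 3, y = 4, z = 2, for instance:
y ∧ x = 4 ∧ 3 = 3
(y ∧ x) ∧ z = 3 ∧ 2 = 2
((y ∧ x) ∧ z) → ((y ∧ x) ∧ z) = 2 → 2 = 5
and checking the remaining 215 assignments likewise gives ≥ 5 in every case.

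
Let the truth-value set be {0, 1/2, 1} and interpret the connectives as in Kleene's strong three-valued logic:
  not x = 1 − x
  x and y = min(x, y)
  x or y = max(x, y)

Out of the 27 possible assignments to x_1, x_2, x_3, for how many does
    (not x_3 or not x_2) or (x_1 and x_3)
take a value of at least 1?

value 1: 17 assignments (counts)
value 1/2: 9 assignments
value 0: 1 assignment
So 17 of the 27 assignments meet the threshold.

17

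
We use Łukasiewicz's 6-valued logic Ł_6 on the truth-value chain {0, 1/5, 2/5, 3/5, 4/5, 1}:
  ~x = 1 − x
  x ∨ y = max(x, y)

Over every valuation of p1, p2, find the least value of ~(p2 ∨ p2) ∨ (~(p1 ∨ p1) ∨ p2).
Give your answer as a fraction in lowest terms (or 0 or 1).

3/5

Take p1 = 2/5, p2 = 2/5:
p2 ∨ p2 = 2/5 ∨ 2/5 = 2/5
~(p2 ∨ p2) = ~2/5 = 3/5
p1 ∨ p1 = 2/5 ∨ 2/5 = 2/5
~(p1 ∨ p1) = ~2/5 = 3/5
~(p1 ∨ p1) ∨ p2 = 3/5 ∨ 2/5 = 3/5
~(p2 ∨ p2) ∨ (~(p1 ∨ p1) ∨ p2) = 3/5 ∨ 3/5 = 3/5
No assignment yields a value below 3/5, so this is the minimum.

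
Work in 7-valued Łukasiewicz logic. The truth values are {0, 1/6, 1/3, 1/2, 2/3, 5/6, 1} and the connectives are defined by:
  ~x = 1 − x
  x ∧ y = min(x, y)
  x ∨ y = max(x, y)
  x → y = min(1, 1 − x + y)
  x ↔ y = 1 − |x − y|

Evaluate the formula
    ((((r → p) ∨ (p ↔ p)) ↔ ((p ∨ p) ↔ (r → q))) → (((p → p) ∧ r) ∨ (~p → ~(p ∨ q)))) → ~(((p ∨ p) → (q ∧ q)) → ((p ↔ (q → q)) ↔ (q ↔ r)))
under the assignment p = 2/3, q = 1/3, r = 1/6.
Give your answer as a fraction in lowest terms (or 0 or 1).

r → p = 1/6 → 2/3 = 1
p ↔ p = 2/3 ↔ 2/3 = 1
(r → p) ∨ (p ↔ p) = 1 ∨ 1 = 1
p ∨ p = 2/3 ∨ 2/3 = 2/3
r → q = 1/6 → 1/3 = 1
(p ∨ p) ↔ (r → q) = 2/3 ↔ 1 = 2/3
((r → p) ∨ (p ↔ p)) ↔ ((p ∨ p) ↔ (r → q)) = 1 ↔ 2/3 = 2/3
p → p = 2/3 → 2/3 = 1
(p → p) ∧ r = 1 ∧ 1/6 = 1/6
~p = ~2/3 = 1/3
p ∨ q = 2/3 ∨ 1/3 = 2/3
~(p ∨ q) = ~2/3 = 1/3
~p → ~(p ∨ q) = 1/3 → 1/3 = 1
((p → p) ∧ r) ∨ (~p → ~(p ∨ q)) = 1/6 ∨ 1 = 1
(((r → p) ∨ (p ↔ p)) ↔ ((p ∨ p) ↔ (r → q))) → (((p → p) ∧ r) ∨ (~p → ~(p ∨ q))) = 2/3 → 1 = 1
p ∨ p = 2/3 ∨ 2/3 = 2/3
q ∧ q = 1/3 ∧ 1/3 = 1/3
(p ∨ p) → (q ∧ q) = 2/3 → 1/3 = 2/3
q → q = 1/3 → 1/3 = 1
p ↔ (q → q) = 2/3 ↔ 1 = 2/3
q ↔ r = 1/3 ↔ 1/6 = 5/6
(p ↔ (q → q)) ↔ (q ↔ r) = 2/3 ↔ 5/6 = 5/6
((p ∨ p) → (q ∧ q)) → ((p ↔ (q → q)) ↔ (q ↔ r)) = 2/3 → 5/6 = 1
~(((p ∨ p) → (q ∧ q)) → ((p ↔ (q → q)) ↔ (q ↔ r))) = ~1 = 0
((((r → p) ∨ (p ↔ p)) ↔ ((p ∨ p) ↔ (r → q))) → (((p → p) ∧ r) ∨ (~p → ~(p ∨ q)))) → ~(((p ∨ p) → (q ∧ q)) → ((p ↔ (q → q)) ↔ (q ↔ r))) = 1 → 0 = 0

0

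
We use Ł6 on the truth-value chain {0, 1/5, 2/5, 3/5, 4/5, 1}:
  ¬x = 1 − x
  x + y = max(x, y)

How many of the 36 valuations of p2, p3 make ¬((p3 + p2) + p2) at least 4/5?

4

value 1: 1 assignment (counts)
value 4/5: 3 assignments (counts)
value 3/5: 5 assignments
value 2/5: 7 assignments
value 1/5: 9 assignments
value 0: 11 assignments
So 4 of the 36 assignments meet the threshold.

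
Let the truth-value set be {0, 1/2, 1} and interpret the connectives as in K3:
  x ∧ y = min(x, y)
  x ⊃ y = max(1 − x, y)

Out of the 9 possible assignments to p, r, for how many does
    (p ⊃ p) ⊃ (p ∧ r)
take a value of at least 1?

1

p = 0, r = 0 ↦ 0  <
p = 0, r = 1/2 ↦ 0  <
p = 0, r = 1 ↦ 0  <
p = 1/2, r = 0 ↦ 1/2  <
p = 1/2, r = 1/2 ↦ 1/2  <
p = 1/2, r = 1 ↦ 1/2  <
p = 1, r = 0 ↦ 0  <
p = 1, r = 1/2 ↦ 1/2  <
p = 1, r = 1 ↦ 1  ≥
So 1 of the 9 assignments meets the threshold.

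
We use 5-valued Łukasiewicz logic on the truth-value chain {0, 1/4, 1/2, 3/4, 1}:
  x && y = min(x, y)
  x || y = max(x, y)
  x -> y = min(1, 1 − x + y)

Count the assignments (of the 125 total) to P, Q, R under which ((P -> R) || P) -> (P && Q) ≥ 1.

value 1: 14 assignments (counts)
value 3/4: 16 assignments
value 1/2: 25 assignments
value 1/4: 31 assignments
value 0: 39 assignments
So 14 of the 125 assignments meet the threshold.

14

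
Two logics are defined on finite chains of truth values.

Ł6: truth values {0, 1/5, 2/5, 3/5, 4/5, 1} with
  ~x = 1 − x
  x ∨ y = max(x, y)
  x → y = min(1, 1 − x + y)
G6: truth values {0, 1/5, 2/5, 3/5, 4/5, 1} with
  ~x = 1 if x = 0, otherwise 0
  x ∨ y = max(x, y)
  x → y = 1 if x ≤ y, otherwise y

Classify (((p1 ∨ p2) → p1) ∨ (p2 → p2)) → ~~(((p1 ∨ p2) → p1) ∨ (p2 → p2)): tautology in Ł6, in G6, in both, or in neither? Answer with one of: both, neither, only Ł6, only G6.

In Ł6: every assignment gives 1 — tautology.
In G6: every assignment gives 1 — tautology.

both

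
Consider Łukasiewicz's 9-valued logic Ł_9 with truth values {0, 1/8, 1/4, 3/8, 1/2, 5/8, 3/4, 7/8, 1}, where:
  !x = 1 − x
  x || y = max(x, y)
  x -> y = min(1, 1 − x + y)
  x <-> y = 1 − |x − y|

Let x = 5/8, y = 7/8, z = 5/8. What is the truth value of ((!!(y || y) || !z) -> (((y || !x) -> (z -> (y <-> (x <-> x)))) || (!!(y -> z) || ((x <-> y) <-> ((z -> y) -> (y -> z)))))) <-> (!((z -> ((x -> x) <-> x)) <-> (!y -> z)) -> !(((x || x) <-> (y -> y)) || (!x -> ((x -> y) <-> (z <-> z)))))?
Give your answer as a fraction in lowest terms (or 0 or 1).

y || y = 7/8 || 7/8 = 7/8
!(y || y) = !7/8 = 1/8
!!(y || y) = !1/8 = 7/8
!z = !5/8 = 3/8
!!(y || y) || !z = 7/8 || 3/8 = 7/8
!x = !5/8 = 3/8
y || !x = 7/8 || 3/8 = 7/8
x <-> x = 5/8 <-> 5/8 = 1
y <-> (x <-> x) = 7/8 <-> 1 = 7/8
z -> (y <-> (x <-> x)) = 5/8 -> 7/8 = 1
(y || !x) -> (z -> (y <-> (x <-> x))) = 7/8 -> 1 = 1
y -> z = 7/8 -> 5/8 = 3/4
!(y -> z) = !3/4 = 1/4
!!(y -> z) = !1/4 = 3/4
x <-> y = 5/8 <-> 7/8 = 3/4
z -> y = 5/8 -> 7/8 = 1
y -> z = 7/8 -> 5/8 = 3/4
(z -> y) -> (y -> z) = 1 -> 3/4 = 3/4
(x <-> y) <-> ((z -> y) -> (y -> z)) = 3/4 <-> 3/4 = 1
!!(y -> z) || ((x <-> y) <-> ((z -> y) -> (y -> z))) = 3/4 || 1 = 1
((y || !x) -> (z -> (y <-> (x <-> x)))) || (!!(y -> z) || ((x <-> y) <-> ((z -> y) -> (y -> z)))) = 1 || 1 = 1
(!!(y || y) || !z) -> (((y || !x) -> (z -> (y <-> (x <-> x)))) || (!!(y -> z) || ((x <-> y) <-> ((z -> y) -> (y -> z))))) = 7/8 -> 1 = 1
x -> x = 5/8 -> 5/8 = 1
(x -> x) <-> x = 1 <-> 5/8 = 5/8
z -> ((x -> x) <-> x) = 5/8 -> 5/8 = 1
!y = !7/8 = 1/8
!y -> z = 1/8 -> 5/8 = 1
(z -> ((x -> x) <-> x)) <-> (!y -> z) = 1 <-> 1 = 1
!((z -> ((x -> x) <-> x)) <-> (!y -> z)) = !1 = 0
x || x = 5/8 || 5/8 = 5/8
y -> y = 7/8 -> 7/8 = 1
(x || x) <-> (y -> y) = 5/8 <-> 1 = 5/8
!x = !5/8 = 3/8
x -> y = 5/8 -> 7/8 = 1
z <-> z = 5/8 <-> 5/8 = 1
(x -> y) <-> (z <-> z) = 1 <-> 1 = 1
!x -> ((x -> y) <-> (z <-> z)) = 3/8 -> 1 = 1
((x || x) <-> (y -> y)) || (!x -> ((x -> y) <-> (z <-> z))) = 5/8 || 1 = 1
!(((x || x) <-> (y -> y)) || (!x -> ((x -> y) <-> (z <-> z)))) = !1 = 0
!((z -> ((x -> x) <-> x)) <-> (!y -> z)) -> !(((x || x) <-> (y -> y)) || (!x -> ((x -> y) <-> (z <-> z)))) = 0 -> 0 = 1
((!!(y || y) || !z) -> (((y || !x) -> (z -> (y <-> (x <-> x)))) || (!!(y -> z) || ((x <-> y) <-> ((z -> y) -> (y -> z)))))) <-> (!((z -> ((x -> x) <-> x)) <-> (!y -> z)) -> !(((x || x) <-> (y -> y)) || (!x -> ((x -> y) <-> (z <-> z))))) = 1 <-> 1 = 1

1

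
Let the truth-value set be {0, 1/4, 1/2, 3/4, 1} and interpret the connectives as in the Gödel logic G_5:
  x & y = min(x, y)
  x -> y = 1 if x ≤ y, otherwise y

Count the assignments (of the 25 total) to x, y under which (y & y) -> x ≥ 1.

value 1: 15 assignments (counts)
value 3/4: 1 assignment
value 1/2: 2 assignments
value 1/4: 3 assignments
value 0: 4 assignments
So 15 of the 25 assignments meet the threshold.

15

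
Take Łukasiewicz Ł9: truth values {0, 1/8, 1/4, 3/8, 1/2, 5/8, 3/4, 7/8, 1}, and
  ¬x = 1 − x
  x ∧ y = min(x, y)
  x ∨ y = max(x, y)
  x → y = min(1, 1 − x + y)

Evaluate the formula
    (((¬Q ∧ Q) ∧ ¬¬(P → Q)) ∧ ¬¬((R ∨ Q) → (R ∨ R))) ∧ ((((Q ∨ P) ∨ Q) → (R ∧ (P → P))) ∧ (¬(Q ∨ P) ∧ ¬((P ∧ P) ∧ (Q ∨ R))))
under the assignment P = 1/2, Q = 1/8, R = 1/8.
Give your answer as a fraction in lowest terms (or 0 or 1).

1/8

¬Q = ¬1/8 = 7/8
¬Q ∧ Q = 7/8 ∧ 1/8 = 1/8
P → Q = 1/2 → 1/8 = 5/8
¬(P → Q) = ¬5/8 = 3/8
¬¬(P → Q) = ¬3/8 = 5/8
(¬Q ∧ Q) ∧ ¬¬(P → Q) = 1/8 ∧ 5/8 = 1/8
R ∨ Q = 1/8 ∨ 1/8 = 1/8
R ∨ R = 1/8 ∨ 1/8 = 1/8
(R ∨ Q) → (R ∨ R) = 1/8 → 1/8 = 1
¬((R ∨ Q) → (R ∨ R)) = ¬1 = 0
¬¬((R ∨ Q) → (R ∨ R)) = ¬0 = 1
((¬Q ∧ Q) ∧ ¬¬(P → Q)) ∧ ¬¬((R ∨ Q) → (R ∨ R)) = 1/8 ∧ 1 = 1/8
Q ∨ P = 1/8 ∨ 1/2 = 1/2
(Q ∨ P) ∨ Q = 1/2 ∨ 1/8 = 1/2
P → P = 1/2 → 1/2 = 1
R ∧ (P → P) = 1/8 ∧ 1 = 1/8
((Q ∨ P) ∨ Q) → (R ∧ (P → P)) = 1/2 → 1/8 = 5/8
Q ∨ P = 1/8 ∨ 1/2 = 1/2
¬(Q ∨ P) = ¬1/2 = 1/2
P ∧ P = 1/2 ∧ 1/2 = 1/2
Q ∨ R = 1/8 ∨ 1/8 = 1/8
(P ∧ P) ∧ (Q ∨ R) = 1/2 ∧ 1/8 = 1/8
¬((P ∧ P) ∧ (Q ∨ R)) = ¬1/8 = 7/8
¬(Q ∨ P) ∧ ¬((P ∧ P) ∧ (Q ∨ R)) = 1/2 ∧ 7/8 = 1/2
(((Q ∨ P) ∨ Q) → (R ∧ (P → P))) ∧ (¬(Q ∨ P) ∧ ¬((P ∧ P) ∧ (Q ∨ R))) = 5/8 ∧ 1/2 = 1/2
(((¬Q ∧ Q) ∧ ¬¬(P → Q)) ∧ ¬¬((R ∨ Q) → (R ∨ R))) ∧ ((((Q ∨ P) ∨ Q) → (R ∧ (P → P))) ∧ (¬(Q ∨ P) ∧ ¬((P ∧ P) ∧ (Q ∨ R)))) = 1/8 ∧ 1/2 = 1/8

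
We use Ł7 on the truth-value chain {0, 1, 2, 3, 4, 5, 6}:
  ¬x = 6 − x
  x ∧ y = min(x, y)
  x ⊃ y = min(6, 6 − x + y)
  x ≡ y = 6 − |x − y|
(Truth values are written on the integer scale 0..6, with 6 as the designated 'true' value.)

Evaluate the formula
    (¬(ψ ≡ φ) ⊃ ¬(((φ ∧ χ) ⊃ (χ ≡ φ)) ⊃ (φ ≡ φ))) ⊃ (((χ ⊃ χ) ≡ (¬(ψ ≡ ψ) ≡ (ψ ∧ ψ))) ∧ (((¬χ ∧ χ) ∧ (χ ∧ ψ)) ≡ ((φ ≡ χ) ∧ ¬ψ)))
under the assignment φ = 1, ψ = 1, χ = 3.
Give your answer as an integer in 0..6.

ψ ≡ φ = 1 ≡ 1 = 6
¬(ψ ≡ φ) = ¬6 = 0
φ ∧ χ = 1 ∧ 3 = 1
χ ≡ φ = 3 ≡ 1 = 4
(φ ∧ χ) ⊃ (χ ≡ φ) = 1 ⊃ 4 = 6
φ ≡ φ = 1 ≡ 1 = 6
((φ ∧ χ) ⊃ (χ ≡ φ)) ⊃ (φ ≡ φ) = 6 ⊃ 6 = 6
¬(((φ ∧ χ) ⊃ (χ ≡ φ)) ⊃ (φ ≡ φ)) = ¬6 = 0
¬(ψ ≡ φ) ⊃ ¬(((φ ∧ χ) ⊃ (χ ≡ φ)) ⊃ (φ ≡ φ)) = 0 ⊃ 0 = 6
χ ⊃ χ = 3 ⊃ 3 = 6
ψ ≡ ψ = 1 ≡ 1 = 6
¬(ψ ≡ ψ) = ¬6 = 0
ψ ∧ ψ = 1 ∧ 1 = 1
¬(ψ ≡ ψ) ≡ (ψ ∧ ψ) = 0 ≡ 1 = 5
(χ ⊃ χ) ≡ (¬(ψ ≡ ψ) ≡ (ψ ∧ ψ)) = 6 ≡ 5 = 5
¬χ = ¬3 = 3
¬χ ∧ χ = 3 ∧ 3 = 3
χ ∧ ψ = 3 ∧ 1 = 1
(¬χ ∧ χ) ∧ (χ ∧ ψ) = 3 ∧ 1 = 1
φ ≡ χ = 1 ≡ 3 = 4
¬ψ = ¬1 = 5
(φ ≡ χ) ∧ ¬ψ = 4 ∧ 5 = 4
((¬χ ∧ χ) ∧ (χ ∧ ψ)) ≡ ((φ ≡ χ) ∧ ¬ψ) = 1 ≡ 4 = 3
((χ ⊃ χ) ≡ (¬(ψ ≡ ψ) ≡ (ψ ∧ ψ))) ∧ (((¬χ ∧ χ) ∧ (χ ∧ ψ)) ≡ ((φ ≡ χ) ∧ ¬ψ)) = 5 ∧ 3 = 3
(¬(ψ ≡ φ) ⊃ ¬(((φ ∧ χ) ⊃ (χ ≡ φ)) ⊃ (φ ≡ φ))) ⊃ (((χ ⊃ χ) ≡ (¬(ψ ≡ ψ) ≡ (ψ ∧ ψ))) ∧ (((¬χ ∧ χ) ∧ (χ ∧ ψ)) ≡ ((φ ≡ χ) ∧ ¬ψ))) = 6 ⊃ 3 = 3

3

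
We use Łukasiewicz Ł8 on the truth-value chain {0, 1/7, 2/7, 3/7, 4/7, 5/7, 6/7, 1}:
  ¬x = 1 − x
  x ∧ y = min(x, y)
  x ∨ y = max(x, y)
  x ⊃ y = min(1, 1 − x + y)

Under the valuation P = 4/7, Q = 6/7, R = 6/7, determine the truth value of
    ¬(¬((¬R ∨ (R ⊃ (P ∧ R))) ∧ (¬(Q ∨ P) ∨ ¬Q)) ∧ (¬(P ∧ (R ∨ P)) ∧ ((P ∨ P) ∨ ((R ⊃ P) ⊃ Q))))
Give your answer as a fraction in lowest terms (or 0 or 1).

¬R = ¬6/7 = 1/7
P ∧ R = 4/7 ∧ 6/7 = 4/7
R ⊃ (P ∧ R) = 6/7 ⊃ 4/7 = 5/7
¬R ∨ (R ⊃ (P ∧ R)) = 1/7 ∨ 5/7 = 5/7
Q ∨ P = 6/7 ∨ 4/7 = 6/7
¬(Q ∨ P) = ¬6/7 = 1/7
¬Q = ¬6/7 = 1/7
¬(Q ∨ P) ∨ ¬Q = 1/7 ∨ 1/7 = 1/7
(¬R ∨ (R ⊃ (P ∧ R))) ∧ (¬(Q ∨ P) ∨ ¬Q) = 5/7 ∧ 1/7 = 1/7
¬((¬R ∨ (R ⊃ (P ∧ R))) ∧ (¬(Q ∨ P) ∨ ¬Q)) = ¬1/7 = 6/7
R ∨ P = 6/7 ∨ 4/7 = 6/7
P ∧ (R ∨ P) = 4/7 ∧ 6/7 = 4/7
¬(P ∧ (R ∨ P)) = ¬4/7 = 3/7
P ∨ P = 4/7 ∨ 4/7 = 4/7
R ⊃ P = 6/7 ⊃ 4/7 = 5/7
(R ⊃ P) ⊃ Q = 5/7 ⊃ 6/7 = 1
(P ∨ P) ∨ ((R ⊃ P) ⊃ Q) = 4/7 ∨ 1 = 1
¬(P ∧ (R ∨ P)) ∧ ((P ∨ P) ∨ ((R ⊃ P) ⊃ Q)) = 3/7 ∧ 1 = 3/7
¬((¬R ∨ (R ⊃ (P ∧ R))) ∧ (¬(Q ∨ P) ∨ ¬Q)) ∧ (¬(P ∧ (R ∨ P)) ∧ ((P ∨ P) ∨ ((R ⊃ P) ⊃ Q))) = 6/7 ∧ 3/7 = 3/7
¬(¬((¬R ∨ (R ⊃ (P ∧ R))) ∧ (¬(Q ∨ P) ∨ ¬Q)) ∧ (¬(P ∧ (R ∨ P)) ∧ ((P ∨ P) ∨ ((R ⊃ P) ⊃ Q)))) = ¬3/7 = 4/7

4/7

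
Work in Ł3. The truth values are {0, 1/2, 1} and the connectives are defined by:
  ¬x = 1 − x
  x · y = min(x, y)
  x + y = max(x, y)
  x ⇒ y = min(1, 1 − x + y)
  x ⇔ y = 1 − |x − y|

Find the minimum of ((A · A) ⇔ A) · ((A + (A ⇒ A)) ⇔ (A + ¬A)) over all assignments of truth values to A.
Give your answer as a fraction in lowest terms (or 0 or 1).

Take A = 1/2:
A · A = 1/2 · 1/2 = 1/2
(A · A) ⇔ A = 1/2 ⇔ 1/2 = 1
A ⇒ A = 1/2 ⇒ 1/2 = 1
A + (A ⇒ A) = 1/2 + 1 = 1
¬A = ¬1/2 = 1/2
A + ¬A = 1/2 + 1/2 = 1/2
(A + (A ⇒ A)) ⇔ (A + ¬A) = 1 ⇔ 1/2 = 1/2
((A · A) ⇔ A) · ((A + (A ⇒ A)) ⇔ (A + ¬A)) = 1 · 1/2 = 1/2
No assignment yields a value below 1/2, so this is the minimum.

1/2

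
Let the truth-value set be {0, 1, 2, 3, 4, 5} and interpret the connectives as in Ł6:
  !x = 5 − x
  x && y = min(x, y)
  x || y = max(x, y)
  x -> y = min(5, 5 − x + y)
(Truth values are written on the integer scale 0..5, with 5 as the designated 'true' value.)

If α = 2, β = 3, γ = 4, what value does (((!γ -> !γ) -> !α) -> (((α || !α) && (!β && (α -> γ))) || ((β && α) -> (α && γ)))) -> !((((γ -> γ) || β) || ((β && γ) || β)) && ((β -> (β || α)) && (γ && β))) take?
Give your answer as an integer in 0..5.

2

!γ = !4 = 1
!γ = !4 = 1
!γ -> !γ = 1 -> 1 = 5
!α = !2 = 3
(!γ -> !γ) -> !α = 5 -> 3 = 3
!α = !2 = 3
α || !α = 2 || 3 = 3
!β = !3 = 2
α -> γ = 2 -> 4 = 5
!β && (α -> γ) = 2 && 5 = 2
(α || !α) && (!β && (α -> γ)) = 3 && 2 = 2
β && α = 3 && 2 = 2
α && γ = 2 && 4 = 2
(β && α) -> (α && γ) = 2 -> 2 = 5
((α || !α) && (!β && (α -> γ))) || ((β && α) -> (α && γ)) = 2 || 5 = 5
((!γ -> !γ) -> !α) -> (((α || !α) && (!β && (α -> γ))) || ((β && α) -> (α && γ))) = 3 -> 5 = 5
γ -> γ = 4 -> 4 = 5
(γ -> γ) || β = 5 || 3 = 5
β && γ = 3 && 4 = 3
(β && γ) || β = 3 || 3 = 3
((γ -> γ) || β) || ((β && γ) || β) = 5 || 3 = 5
β || α = 3 || 2 = 3
β -> (β || α) = 3 -> 3 = 5
γ && β = 4 && 3 = 3
(β -> (β || α)) && (γ && β) = 5 && 3 = 3
(((γ -> γ) || β) || ((β && γ) || β)) && ((β -> (β || α)) && (γ && β)) = 5 && 3 = 3
!((((γ -> γ) || β) || ((β && γ) || β)) && ((β -> (β || α)) && (γ && β))) = !3 = 2
(((!γ -> !γ) -> !α) -> (((α || !α) && (!β && (α -> γ))) || ((β && α) -> (α && γ)))) -> !((((γ -> γ) || β) || ((β && γ) || β)) && ((β -> (β || α)) && (γ && β))) = 5 -> 2 = 2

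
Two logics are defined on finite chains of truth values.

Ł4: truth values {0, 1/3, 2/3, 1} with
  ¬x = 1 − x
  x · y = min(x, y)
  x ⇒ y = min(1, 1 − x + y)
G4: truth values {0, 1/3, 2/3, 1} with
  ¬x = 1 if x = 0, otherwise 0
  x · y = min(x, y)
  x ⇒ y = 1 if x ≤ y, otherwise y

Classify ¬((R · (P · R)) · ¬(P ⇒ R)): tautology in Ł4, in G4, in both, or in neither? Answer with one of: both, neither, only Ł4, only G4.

only G4

In Ł4: at P = 2/3, R = 1/3 the value is 2/3 — not a tautology.
In G4: every assignment gives 1 — tautology.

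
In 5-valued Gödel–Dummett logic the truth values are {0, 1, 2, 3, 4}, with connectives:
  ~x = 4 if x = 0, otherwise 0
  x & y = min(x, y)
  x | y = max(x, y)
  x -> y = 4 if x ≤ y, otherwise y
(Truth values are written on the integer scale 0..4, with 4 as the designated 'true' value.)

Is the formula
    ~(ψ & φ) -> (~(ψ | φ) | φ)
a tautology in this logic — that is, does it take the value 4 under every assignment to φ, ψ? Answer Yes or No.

No

Counterexample: take φ = 0, ψ = 1.
ψ & φ = 1 & 0 = 0
~(ψ & φ) = ~0 = 4
ψ | φ = 1 | 0 = 1
~(ψ | φ) = ~1 = 0
~(ψ | φ) | φ = 0 | 0 = 0
~(ψ & φ) -> (~(ψ | φ) | φ) = 4 -> 0 = 0
This gives 0 ≠ 4.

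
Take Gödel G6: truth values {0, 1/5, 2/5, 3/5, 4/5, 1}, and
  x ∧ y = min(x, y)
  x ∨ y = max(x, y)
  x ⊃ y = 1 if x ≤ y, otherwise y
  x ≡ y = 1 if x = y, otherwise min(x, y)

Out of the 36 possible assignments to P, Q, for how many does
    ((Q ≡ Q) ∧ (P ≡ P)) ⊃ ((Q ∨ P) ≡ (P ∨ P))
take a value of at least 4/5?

22

value 1: 21 assignments (counts)
value 4/5: 1 assignment (counts)
value 3/5: 2 assignments
value 2/5: 3 assignments
value 1/5: 4 assignments
value 0: 5 assignments
So 22 of the 36 assignments meet the threshold.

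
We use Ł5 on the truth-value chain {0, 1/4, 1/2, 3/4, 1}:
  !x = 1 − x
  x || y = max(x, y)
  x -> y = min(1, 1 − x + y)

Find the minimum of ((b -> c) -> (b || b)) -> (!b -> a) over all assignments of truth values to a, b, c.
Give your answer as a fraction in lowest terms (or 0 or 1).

1/2

Take a = 0, b = 1/2, c = 0:
b -> c = 1/2 -> 0 = 1/2
b || b = 1/2 || 1/2 = 1/2
(b -> c) -> (b || b) = 1/2 -> 1/2 = 1
!b = !1/2 = 1/2
!b -> a = 1/2 -> 0 = 1/2
((b -> c) -> (b || b)) -> (!b -> a) = 1 -> 1/2 = 1/2
No assignment yields a value below 1/2, so this is the minimum.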